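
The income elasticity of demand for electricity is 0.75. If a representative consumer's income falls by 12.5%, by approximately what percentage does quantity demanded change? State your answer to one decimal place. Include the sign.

%ΔQ ≈ η × %ΔI = 0.75 × (-12.5%) = -9.4%.

-9.4%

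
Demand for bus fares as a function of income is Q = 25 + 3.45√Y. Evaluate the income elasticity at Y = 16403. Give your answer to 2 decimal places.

At Y = 16403: Q = 466.856.
dQ/dY = 3.45/(2√Y) = 0.0134688 at this income.
η = (dQ/dY)·(Y/Q) = 0.0134688 × (16403/466.856) = 0.47.

0.47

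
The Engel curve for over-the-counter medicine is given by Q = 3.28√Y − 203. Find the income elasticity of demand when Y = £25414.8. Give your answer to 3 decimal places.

At Y = 25414.8: Q = 319.898.
dQ/dY = 3.28/(2√Y) = 0.0102873 at this income.
η = (dQ/dY)·(Y/Q) = 0.0102873 × (25414.8/319.898) = 0.817.

0.817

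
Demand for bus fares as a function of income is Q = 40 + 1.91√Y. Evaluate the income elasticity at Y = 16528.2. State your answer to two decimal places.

0.43

At Y = 16528.2: Q = 285.554.
dQ/dY = 1.91/(2√Y) = 0.00742832 at this income.
η = (dQ/dY)·(Y/Q) = 0.00742832 × (16528.2/285.554) = 0.43.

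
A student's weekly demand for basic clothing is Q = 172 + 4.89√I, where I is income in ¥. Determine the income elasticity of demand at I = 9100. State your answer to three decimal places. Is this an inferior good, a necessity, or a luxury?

0.365 (necessity)

At I = 9100: Q = 638.476.
dQ/dI = 4.89/(2√I) = 0.0256306 at this income.
η = (dQ/dI)·(I/Q) = 0.0256306 × (9100/638.476) = 0.365.
Since 0 < η < 1, the good is a necessity.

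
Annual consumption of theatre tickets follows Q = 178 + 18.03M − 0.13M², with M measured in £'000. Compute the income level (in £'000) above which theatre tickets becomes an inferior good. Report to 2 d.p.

dQ/dM = 18.03 − 0.26M.
The good is inferior where dQ/dM < 0. Setting dQ/dM = 0 gives M = 18.03 / 0.26 = 69.35.

69.35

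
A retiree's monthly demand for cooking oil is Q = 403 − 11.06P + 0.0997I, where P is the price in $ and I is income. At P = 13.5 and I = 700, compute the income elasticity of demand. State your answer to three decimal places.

At P = 13.5, I = 700: Q = 323.480.
Holding P constant, ∂Q/∂I = 0.0997.
η_I = (∂Q/∂I)·(I/Q) = 0.0997 × (700/323.480) = 0.216.

0.216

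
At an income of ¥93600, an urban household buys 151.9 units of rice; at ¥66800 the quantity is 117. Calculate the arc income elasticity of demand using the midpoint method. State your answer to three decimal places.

ΔQ = 117 − 151.9 = -34.9; midpoint Q̄ = (151.9 + 117)/2 = 134.45.
ΔI = 66800 − 93600 = -26800; midpoint Ī = (93600 + 66800)/2 = 80200.
η = (ΔQ/Q̄) ÷ (ΔI/Ī) = (-34.9/134.45) ÷ (-26800/80200) = 0.777.

0.777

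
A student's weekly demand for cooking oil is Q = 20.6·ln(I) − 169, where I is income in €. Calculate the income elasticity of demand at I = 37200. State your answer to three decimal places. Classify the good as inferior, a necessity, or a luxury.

At I = 37200: Q = 47.796.
dQ/dI = 20.6/I = 0.000553763 at this income.
η = (dQ/dI)·(I/Q) = 0.000553763 × (37200/47.796) = 0.431.
Since 0 < η < 1, the good is a necessity.

0.431 (necessity)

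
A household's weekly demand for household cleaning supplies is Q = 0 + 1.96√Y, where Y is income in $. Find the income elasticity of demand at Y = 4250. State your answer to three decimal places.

0.500

At Y = 4250: Q = 127.776.
dQ/dY = 1.96/(2√Y) = 0.0150325 at this income.
η = (dQ/dY)·(Y/Q) = 0.0150325 × (4250/127.776) = 0.500.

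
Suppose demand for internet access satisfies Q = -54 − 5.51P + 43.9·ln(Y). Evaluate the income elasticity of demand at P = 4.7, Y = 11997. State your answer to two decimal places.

At P = 4.7, Y = 11997: Q = 332.430.
Holding P constant, ∂Q/∂Y = 43.9/Y = 0.00365925.
η_Y = (∂Q/∂Y)·(Y/Q) = 0.00365925 × (11997/332.430) = 0.13.

0.13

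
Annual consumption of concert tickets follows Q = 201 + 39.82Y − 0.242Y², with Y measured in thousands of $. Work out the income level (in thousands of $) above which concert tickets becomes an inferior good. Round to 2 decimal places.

82.27

dQ/dY = 39.82 − 0.484Y.
The good is inferior where dQ/dY < 0. Setting dQ/dY = 0 gives Y = 39.82 / 0.484 = 82.27.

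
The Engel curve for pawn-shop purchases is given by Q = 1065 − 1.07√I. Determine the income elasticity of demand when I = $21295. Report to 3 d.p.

-0.086

At I = 21295: Q = 908.857.
dQ/dI = -1.07/(2√I) = -0.00366619 at this income.
η = (dQ/dI)·(I/Q) = -0.00366619 × (21295/908.857) = -0.086.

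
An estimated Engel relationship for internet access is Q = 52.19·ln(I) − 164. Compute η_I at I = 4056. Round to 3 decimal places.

0.194

At I = 4056: Q = 269.592.
dQ/dI = 52.19/I = 0.0128674 at this income.
η = (dQ/dI)·(I/Q) = 0.0128674 × (4056/269.592) = 0.194.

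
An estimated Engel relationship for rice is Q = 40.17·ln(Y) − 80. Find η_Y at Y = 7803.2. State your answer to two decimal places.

At Y = 7803.2: Q = 280.015.
dQ/dY = 40.17/Y = 0.00514789 at this income.
η = (dQ/dY)·(Y/Q) = 0.00514789 × (7803.2/280.015) = 0.14.

0.14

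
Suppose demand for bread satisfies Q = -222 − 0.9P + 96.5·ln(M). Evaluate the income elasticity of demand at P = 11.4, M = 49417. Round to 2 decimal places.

At P = 11.4, M = 49417: Q = 810.717.
Holding P constant, ∂Q/∂M = 96.5/M = 0.00195277.
η_M = (∂Q/∂M)·(M/Q) = 0.00195277 × (49417/810.717) = 0.12.

0.12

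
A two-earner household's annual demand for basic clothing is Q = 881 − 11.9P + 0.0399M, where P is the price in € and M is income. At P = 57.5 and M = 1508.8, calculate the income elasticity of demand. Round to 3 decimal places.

At P = 57.5, M = 1508.8: Q = 256.951.
Holding P constant, ∂Q/∂M = 0.0399.
η_M = (∂Q/∂M)·(M/Q) = 0.0399 × (1508.8/256.951) = 0.234.

0.234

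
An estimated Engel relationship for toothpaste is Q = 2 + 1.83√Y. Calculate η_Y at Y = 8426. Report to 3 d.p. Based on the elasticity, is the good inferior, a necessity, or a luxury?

At Y = 8426: Q = 169.982.
dQ/dY = 1.83/(2√Y) = 0.00996805 at this income.
η = (dQ/dY)·(Y/Q) = 0.00996805 × (8426/169.982) = 0.494.
Since 0 < η < 1, the good is a necessity.

0.494 (necessity)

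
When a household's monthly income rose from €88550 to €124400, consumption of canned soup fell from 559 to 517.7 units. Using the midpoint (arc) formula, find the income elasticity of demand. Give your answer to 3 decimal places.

ΔQ = 517.7 − 559 = -41.3; midpoint Q̄ = (559 + 517.7)/2 = 538.35.
ΔI = 124400 − 88550 = 35850; midpoint Ī = (88550 + 124400)/2 = 106475.
η = (ΔQ/Q̄) ÷ (ΔI/Ī) = (-41.3/538.35) ÷ (35850/106475) = -0.228.

-0.228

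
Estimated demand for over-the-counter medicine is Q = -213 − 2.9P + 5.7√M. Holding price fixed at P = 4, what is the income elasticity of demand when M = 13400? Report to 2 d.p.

0.76

At P = 4, M = 13400: Q = 435.223.
Holding P constant, ∂Q/∂M = 5.7/(2√M) = 0.0246203.
η_M = (∂Q/∂M)·(M/Q) = 0.0246203 × (13400/435.223) = 0.76.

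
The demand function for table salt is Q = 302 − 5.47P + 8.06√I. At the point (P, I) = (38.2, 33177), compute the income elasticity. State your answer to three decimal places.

0.470

At P = 38.2, I = 33177: Q = 1561.139.
Holding P constant, ∂Q/∂I = 8.06/(2√I) = 0.0221252.
η_I = (∂Q/∂I)·(I/Q) = 0.0221252 × (33177/1561.139) = 0.470.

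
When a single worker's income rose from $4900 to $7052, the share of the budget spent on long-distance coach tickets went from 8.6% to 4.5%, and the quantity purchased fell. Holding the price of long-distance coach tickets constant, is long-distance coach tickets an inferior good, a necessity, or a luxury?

Quantity demanded falls as income rises, so η < 0.

inferior good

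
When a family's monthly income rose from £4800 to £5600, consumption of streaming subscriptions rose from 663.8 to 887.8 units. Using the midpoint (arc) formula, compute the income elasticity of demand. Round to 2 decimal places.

ΔQ = 887.8 − 663.8 = 224; midpoint Q̄ = (663.8 + 887.8)/2 = 775.8.
ΔI = 5600 − 4800 = 800; midpoint Ī = (4800 + 5600)/2 = 5200.
η = (ΔQ/Q̄) ÷ (ΔI/Ī) = (224/775.8) ÷ (800/5200) = 1.88.

1.88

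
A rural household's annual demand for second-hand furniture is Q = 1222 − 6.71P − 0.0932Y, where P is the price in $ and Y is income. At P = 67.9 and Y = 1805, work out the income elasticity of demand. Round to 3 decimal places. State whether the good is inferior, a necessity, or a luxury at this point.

-0.281 (inferior good)

At P = 67.9, Y = 1805: Q = 598.165.
Holding P constant, ∂Q/∂Y = −0.0932.
η_Y = (∂Q/∂Y)·(Y/Q) = -0.0932 × (1805/598.165) = -0.281.
Since η < 0, this is an inferior good.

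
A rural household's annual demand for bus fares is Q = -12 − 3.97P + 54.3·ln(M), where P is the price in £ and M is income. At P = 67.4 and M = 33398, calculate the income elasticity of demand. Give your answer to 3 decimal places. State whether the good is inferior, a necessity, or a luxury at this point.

At P = 67.4, M = 33398: Q = 286.024.
Holding P constant, ∂Q/∂M = 54.3/M = 0.00162585.
η_M = (∂Q/∂M)·(M/Q) = 0.00162585 × (33398/286.024) = 0.190.
Since 0 < η < 1, this is a necessity.

0.190 (necessity)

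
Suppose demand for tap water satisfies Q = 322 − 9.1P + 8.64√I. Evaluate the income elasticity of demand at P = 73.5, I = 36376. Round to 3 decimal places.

0.633

At P = 73.5, I = 36376: Q = 1301.013.
Holding P constant, ∂Q/∂I = 8.64/(2√I) = 0.0226504.
η_I = (∂Q/∂I)·(I/Q) = 0.0226504 × (36376/1301.013) = 0.633.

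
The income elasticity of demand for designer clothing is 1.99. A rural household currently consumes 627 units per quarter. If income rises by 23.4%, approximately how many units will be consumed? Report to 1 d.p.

919.0

%ΔQ ≈ η × %ΔI = 1.99 × 23.4% = 46.566%.
New Q ≈ 627 × (1 + 0.46566) = 919.0.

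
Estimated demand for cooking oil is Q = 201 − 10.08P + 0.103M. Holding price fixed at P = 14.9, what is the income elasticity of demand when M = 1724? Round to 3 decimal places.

0.778

At P = 14.9, M = 1724: Q = 228.380.
Holding P constant, ∂Q/∂M = 0.103.
η_M = (∂Q/∂M)·(M/Q) = 0.103 × (1724/228.380) = 0.778.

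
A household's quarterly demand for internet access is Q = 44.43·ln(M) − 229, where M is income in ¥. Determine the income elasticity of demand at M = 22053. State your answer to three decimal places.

0.206

At M = 22053: Q = 215.353.
dQ/dM = 44.43/M = 0.00201469 at this income.
η = (dQ/dM)·(M/Q) = 0.00201469 × (22053/215.353) = 0.206.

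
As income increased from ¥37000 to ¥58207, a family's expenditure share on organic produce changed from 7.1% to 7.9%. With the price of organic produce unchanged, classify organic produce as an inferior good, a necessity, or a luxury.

The budget share rises as income rises, so η > 1.

luxury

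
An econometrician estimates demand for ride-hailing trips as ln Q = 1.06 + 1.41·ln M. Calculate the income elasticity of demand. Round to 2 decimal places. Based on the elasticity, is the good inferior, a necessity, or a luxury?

1.41 (luxury)

In a log-linear demand, the coefficient on ln M is the income elasticity.
So η = 1.41.
η > 1 ⇒ luxury.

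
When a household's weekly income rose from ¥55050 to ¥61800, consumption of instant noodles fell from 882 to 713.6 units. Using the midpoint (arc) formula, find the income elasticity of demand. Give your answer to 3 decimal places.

ΔQ = 713.6 − 882 = -168.4; midpoint Q̄ = (882 + 713.6)/2 = 797.8.
ΔI = 61800 − 55050 = 6750; midpoint Ī = (55050 + 61800)/2 = 58425.
η = (ΔQ/Q̄) ÷ (ΔI/Ī) = (-168.4/797.8) ÷ (6750/58425) = -1.827.

-1.827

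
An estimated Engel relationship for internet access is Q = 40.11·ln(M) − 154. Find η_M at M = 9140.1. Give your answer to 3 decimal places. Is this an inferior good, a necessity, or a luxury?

At M = 9140.1: Q = 211.820.
dQ/dM = 40.11/M = 0.00438835 at this income.
η = (dQ/dM)·(M/Q) = 0.00438835 × (9140.1/211.820) = 0.189.
Since 0 < η < 1, the good is a necessity.

0.189 (necessity)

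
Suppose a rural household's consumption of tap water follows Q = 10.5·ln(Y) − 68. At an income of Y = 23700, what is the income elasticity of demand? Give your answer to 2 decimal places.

0.28

At Y = 23700: Q = 37.769.
dQ/dY = 10.5/Y = 0.000443038 at this income.
η = (dQ/dY)·(Y/Q) = 0.000443038 × (23700/37.769) = 0.28.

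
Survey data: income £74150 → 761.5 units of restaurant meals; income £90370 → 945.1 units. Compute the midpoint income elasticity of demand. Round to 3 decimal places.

1.091

ΔQ = 945.1 − 761.5 = 183.6; midpoint Q̄ = (761.5 + 945.1)/2 = 853.3.
ΔI = 90370 − 74150 = 16220; midpoint Ī = (74150 + 90370)/2 = 82260.
η = (ΔQ/Q̄) ÷ (ΔI/Ī) = (183.6/853.3) ÷ (16220/82260) = 1.091.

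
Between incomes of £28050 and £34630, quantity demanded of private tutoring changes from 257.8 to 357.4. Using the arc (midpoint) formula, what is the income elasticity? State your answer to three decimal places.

ΔQ = 357.4 − 257.8 = 99.6; midpoint Q̄ = (257.8 + 357.4)/2 = 307.6.
ΔI = 34630 − 28050 = 6580; midpoint Ī = (28050 + 34630)/2 = 31340.
η = (ΔQ/Q̄) ÷ (ΔI/Ī) = (99.6/307.6) ÷ (6580/31340) = 1.542.

1.542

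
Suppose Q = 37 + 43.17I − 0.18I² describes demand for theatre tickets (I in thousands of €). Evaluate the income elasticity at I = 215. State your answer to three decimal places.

-7.374

At I = 215: Q = 998.0500.
dQ/dI = 43.17 − 0.36I = -34.23000.
η = (dQ/dI)·(I/Q) = -34.23000 × (215/998.0500) = -7.374.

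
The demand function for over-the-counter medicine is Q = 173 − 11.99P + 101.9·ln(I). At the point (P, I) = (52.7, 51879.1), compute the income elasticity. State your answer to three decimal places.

0.157

At P = 52.7, I = 51879.1: Q = 647.422.
Holding P constant, ∂Q/∂I = 101.9/I = 0.00196418.
η_I = (∂Q/∂I)·(I/Q) = 0.00196418 × (51879.1/647.422) = 0.157.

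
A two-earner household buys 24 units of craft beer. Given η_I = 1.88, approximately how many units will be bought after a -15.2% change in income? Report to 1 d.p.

%ΔQ ≈ η × %ΔI = 1.88 × (-15.2%) = -28.576%.
New Q ≈ 24 × (1 − 0.28576) = 17.1.

17.1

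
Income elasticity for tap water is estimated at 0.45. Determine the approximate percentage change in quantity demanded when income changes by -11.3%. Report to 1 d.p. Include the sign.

-5.1%

%ΔQ ≈ η × %ΔI = 0.45 × (-11.3%) = -5.1%.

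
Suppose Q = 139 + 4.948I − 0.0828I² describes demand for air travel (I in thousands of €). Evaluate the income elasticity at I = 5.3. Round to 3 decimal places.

At I = 5.3: Q = 162.8985.
dQ/dI = 4.948 − 0.1656I = 4.07032.
η = (dQ/dI)·(I/Q) = 4.07032 × (5.3/162.8985) = 0.132.

0.132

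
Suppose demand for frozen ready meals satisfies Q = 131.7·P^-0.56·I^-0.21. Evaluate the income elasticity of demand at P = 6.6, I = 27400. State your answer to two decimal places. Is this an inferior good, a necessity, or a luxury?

-0.21 (inferior good)

For a multiplicative demand Q = A·P^α·I^β, the income elasticity is β everywhere.
Here β = -0.21, so η = -0.21.
Since η < 0, this is an inferior good.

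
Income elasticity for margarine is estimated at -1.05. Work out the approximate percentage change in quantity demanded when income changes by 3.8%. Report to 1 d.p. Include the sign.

%ΔQ ≈ η × %ΔI = -1.05 × 3.8% = -4.0%.

-4.0%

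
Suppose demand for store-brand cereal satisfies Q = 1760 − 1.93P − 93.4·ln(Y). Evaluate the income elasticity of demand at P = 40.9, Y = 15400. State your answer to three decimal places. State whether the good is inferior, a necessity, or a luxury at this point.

-0.120 (inferior good)

At P = 40.9, Y = 15400: Q = 780.489.
Holding P constant, ∂Q/∂Y = -93.4/Y = -0.00606494.
η_Y = (∂Q/∂Y)·(Y/Q) = -0.00606494 × (15400/780.489) = -0.120.
Since η < 0, this is an inferior good.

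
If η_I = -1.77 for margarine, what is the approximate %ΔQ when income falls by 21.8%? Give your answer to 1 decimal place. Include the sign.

38.6%

%ΔQ ≈ η × %ΔI = -1.77 × (-21.8%) = 38.6%.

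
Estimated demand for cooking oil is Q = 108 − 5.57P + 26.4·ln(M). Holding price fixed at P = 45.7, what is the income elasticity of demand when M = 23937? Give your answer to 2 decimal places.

0.22

At P = 45.7, M = 23937: Q = 119.647.
Holding P constant, ∂Q/∂M = 26.4/M = 0.0011029.
η_M = (∂Q/∂M)·(M/Q) = 0.0011029 × (23937/119.647) = 0.22.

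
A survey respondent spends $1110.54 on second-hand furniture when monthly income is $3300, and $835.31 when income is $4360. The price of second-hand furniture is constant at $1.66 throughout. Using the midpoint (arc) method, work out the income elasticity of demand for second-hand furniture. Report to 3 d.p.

With a constant price, Q₁ = 1110.54/1.66 = 669.000 and Q₂ = 835.31/1.66 = 503.199 (equivalently, work directly with expenditure since P cancels).
Midpoint %ΔQ = (835.31 − 1110.54)/972.93 = -0.28289; midpoint %ΔI = (4360 − 3300)/3830 = 0.27676.
η = -0.28289 / 0.27676 = -1.022.

-1.022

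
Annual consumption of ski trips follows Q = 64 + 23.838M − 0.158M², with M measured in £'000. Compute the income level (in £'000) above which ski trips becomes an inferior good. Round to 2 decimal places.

dQ/dM = 23.838 − 0.316M.
The good is inferior where dQ/dM < 0. Setting dQ/dM = 0 gives M = 23.838 / 0.316 = 75.44.

75.44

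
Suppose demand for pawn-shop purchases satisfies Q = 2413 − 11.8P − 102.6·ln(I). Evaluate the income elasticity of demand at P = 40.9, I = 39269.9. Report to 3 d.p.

-0.121

At P = 40.9, I = 39269.9: Q = 845.055.
Holding P constant, ∂Q/∂I = -102.6/I = -0.00261269.
η_I = (∂Q/∂I)·(I/Q) = -0.00261269 × (39269.9/845.055) = -0.121.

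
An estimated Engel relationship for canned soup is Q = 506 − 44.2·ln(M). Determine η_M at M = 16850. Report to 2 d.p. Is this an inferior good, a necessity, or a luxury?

-0.58 (inferior good)

At M = 16850: Q = 75.841.
dQ/dM = -44.2/M = -0.00262315 at this income.
η = (dQ/dM)·(M/Q) = -0.00262315 × (16850/75.841) = -0.58.
Since η < 0, the good is an inferior good.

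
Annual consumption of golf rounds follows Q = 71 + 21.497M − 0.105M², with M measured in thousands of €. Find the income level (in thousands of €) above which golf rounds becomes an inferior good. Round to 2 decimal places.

102.37

dQ/dM = 21.497 − 0.21M.
The good is inferior where dQ/dM < 0. Setting dQ/dM = 0 gives M = 21.497 / 0.21 = 102.37.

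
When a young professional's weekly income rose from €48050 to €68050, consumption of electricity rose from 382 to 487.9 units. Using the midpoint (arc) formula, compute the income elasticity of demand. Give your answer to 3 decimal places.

0.707

ΔQ = 487.9 − 382 = 105.9; midpoint Q̄ = (382 + 487.9)/2 = 434.95.
ΔI = 68050 − 48050 = 20000; midpoint Ī = (48050 + 68050)/2 = 58050.
η = (ΔQ/Q̄) ÷ (ΔI/Ī) = (105.9/434.95) ÷ (20000/58050) = 0.707.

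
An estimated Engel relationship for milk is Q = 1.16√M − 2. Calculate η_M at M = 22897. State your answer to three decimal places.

0.506

At M = 22897: Q = 173.528.
dQ/dM = 1.16/(2√M) = 0.003833 at this income.
η = (dQ/dM)·(M/Q) = 0.003833 × (22897/173.528) = 0.506.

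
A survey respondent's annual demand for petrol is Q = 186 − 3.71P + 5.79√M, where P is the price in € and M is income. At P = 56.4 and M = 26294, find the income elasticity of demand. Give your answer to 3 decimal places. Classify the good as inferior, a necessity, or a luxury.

0.513 (necessity)

At P = 56.4, M = 26294: Q = 915.629.
Holding P constant, ∂Q/∂M = 5.79/(2√M) = 0.0178534.
η_M = (∂Q/∂M)·(M/Q) = 0.0178534 × (26294/915.629) = 0.513.
Since 0 < η < 1, this is a necessity.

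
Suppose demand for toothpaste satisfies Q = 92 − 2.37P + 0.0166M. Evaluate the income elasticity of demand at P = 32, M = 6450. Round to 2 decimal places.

0.87

At P = 32, M = 6450: Q = 123.230.
Holding P constant, ∂Q/∂M = 0.0166.
η_M = (∂Q/∂M)·(M/Q) = 0.0166 × (6450/123.230) = 0.87.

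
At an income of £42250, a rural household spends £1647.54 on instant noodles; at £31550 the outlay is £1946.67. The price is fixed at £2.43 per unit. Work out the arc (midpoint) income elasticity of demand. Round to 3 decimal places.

With a constant price, Q₁ = 1647.54/2.43 = 678.000 and Q₂ = 1946.67/2.43 = 801.099 (equivalently, work directly with expenditure since P cancels).
Midpoint %ΔQ = (1946.67 − 1647.54)/1797.11 = 0.16645; midpoint %ΔI = (31550 − 42250)/36900 = -0.28997.
η = 0.16645 / -0.28997 = -0.574.

-0.574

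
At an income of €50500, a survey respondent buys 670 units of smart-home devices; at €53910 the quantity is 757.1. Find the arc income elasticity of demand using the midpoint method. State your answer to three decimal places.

1.869

ΔQ = 757.1 − 670 = 87.1; midpoint Q̄ = (670 + 757.1)/2 = 713.55.
ΔI = 53910 − 50500 = 3410; midpoint Ī = (50500 + 53910)/2 = 52205.
η = (ΔQ/Q̄) ÷ (ΔI/Ī) = (87.1/713.55) ÷ (3410/52205) = 1.869.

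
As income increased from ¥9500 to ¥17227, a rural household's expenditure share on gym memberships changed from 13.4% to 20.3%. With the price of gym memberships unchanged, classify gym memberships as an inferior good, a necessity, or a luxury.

luxury

The budget share rises as income rises, so η > 1.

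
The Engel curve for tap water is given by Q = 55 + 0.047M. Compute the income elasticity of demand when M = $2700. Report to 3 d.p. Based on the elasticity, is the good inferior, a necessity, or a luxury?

0.698 (necessity)

At M = 2700: Q = 181.900.
dQ/dM = 0.047.
η = (dQ/dM)·(M/Q) = 0.047 × (2700/181.900) = 0.698.
Since 0 < η < 1, the good is a necessity.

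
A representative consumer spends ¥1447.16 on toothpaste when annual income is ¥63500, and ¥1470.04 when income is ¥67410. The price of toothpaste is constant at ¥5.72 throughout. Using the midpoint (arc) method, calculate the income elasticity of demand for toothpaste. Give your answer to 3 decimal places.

With a constant price, Q₁ = 1447.16/5.72 = 253.000 and Q₂ = 1470.04/5.72 = 257.000 (equivalently, work directly with expenditure since P cancels).
Midpoint %ΔQ = (1470.04 − 1447.16)/1458.60 = 0.01569; midpoint %ΔI = (67410 − 63500)/65455 = 0.05974.
η = 0.01569 / 0.05974 = 0.263.

0.263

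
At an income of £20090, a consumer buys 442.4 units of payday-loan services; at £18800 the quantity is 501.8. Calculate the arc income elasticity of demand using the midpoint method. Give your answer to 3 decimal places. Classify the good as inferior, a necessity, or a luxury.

ΔQ = 501.8 − 442.4 = 59.4; midpoint Q̄ = (442.4 + 501.8)/2 = 472.1.
ΔI = 18800 − 20090 = -1290; midpoint Ī = (20090 + 18800)/2 = 19445.
η = (ΔQ/Q̄) ÷ (ΔI/Ī) = (59.4/472.1) ÷ (-1290/19445) = -1.897.
η < 0 ⇒ inferior good.

-1.897 (inferior good)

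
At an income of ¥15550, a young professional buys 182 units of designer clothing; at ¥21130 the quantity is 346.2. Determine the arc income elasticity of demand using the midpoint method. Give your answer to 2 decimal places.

2.04

ΔQ = 346.2 − 182 = 164.2; midpoint Q̄ = (182 + 346.2)/2 = 264.1.
ΔI = 21130 − 15550 = 5580; midpoint Ī = (15550 + 21130)/2 = 18340.
η = (ΔQ/Q̄) ÷ (ΔI/Ī) = (164.2/264.1) ÷ (5580/18340) = 2.04.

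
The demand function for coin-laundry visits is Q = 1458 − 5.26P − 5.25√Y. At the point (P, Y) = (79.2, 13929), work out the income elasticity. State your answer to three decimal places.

At P = 79.2, Y = 13929: Q = 421.797.
Holding P constant, ∂Q/∂Y = -5.25/(2√Y) = -0.0222418.
η_Y = (∂Q/∂Y)·(Y/Q) = -0.0222418 × (13929/421.797) = -0.734.

-0.734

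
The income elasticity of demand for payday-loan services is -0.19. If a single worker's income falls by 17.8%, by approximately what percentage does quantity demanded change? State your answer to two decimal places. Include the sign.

%ΔQ ≈ η × %ΔI = -0.19 × (-17.8%) = 3.38%.

3.38%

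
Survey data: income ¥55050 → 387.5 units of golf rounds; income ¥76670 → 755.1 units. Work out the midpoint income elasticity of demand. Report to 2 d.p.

ΔQ = 755.1 − 387.5 = 367.6; midpoint Q̄ = (387.5 + 755.1)/2 = 571.3.
ΔI = 76670 − 55050 = 21620; midpoint Ī = (55050 + 76670)/2 = 65860.
η = (ΔQ/Q̄) ÷ (ΔI/Ī) = (367.6/571.3) ÷ (21620/65860) = 1.96.

1.96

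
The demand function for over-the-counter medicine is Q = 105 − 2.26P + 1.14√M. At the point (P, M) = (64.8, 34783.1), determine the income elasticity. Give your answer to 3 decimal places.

0.621

At P = 64.8, M = 34783.1: Q = 171.165.
Holding P constant, ∂Q/∂M = 1.14/(2√M) = 0.00305626.
η_M = (∂Q/∂M)·(M/Q) = 0.00305626 × (34783.1/171.165) = 0.621.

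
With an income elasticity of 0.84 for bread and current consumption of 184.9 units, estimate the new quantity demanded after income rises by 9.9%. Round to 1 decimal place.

%ΔQ ≈ η × %ΔI = 0.84 × 9.9% = 8.316%.
New Q ≈ 184.9 × (1 + 0.08316) = 200.3.

200.3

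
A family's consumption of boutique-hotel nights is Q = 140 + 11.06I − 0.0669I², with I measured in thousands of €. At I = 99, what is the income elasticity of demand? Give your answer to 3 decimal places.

At I = 99: Q = 579.2531.
dQ/dI = 11.06 − 0.1338I = -2.18620.
η = (dQ/dI)·(I/Q) = -2.18620 × (99/579.2531) = -0.374.

-0.374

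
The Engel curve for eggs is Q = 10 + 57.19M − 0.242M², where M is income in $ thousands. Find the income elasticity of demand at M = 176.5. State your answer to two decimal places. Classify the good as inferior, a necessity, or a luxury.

At M = 176.5: Q = 2565.1905.
dQ/dM = 57.19 − 0.484M = -28.23600.
η = (dQ/dM)·(M/Q) = -28.23600 × (176.5/2565.1905) = -1.94.
η < 0 ⇒ inferior good.

-1.94 (inferior good)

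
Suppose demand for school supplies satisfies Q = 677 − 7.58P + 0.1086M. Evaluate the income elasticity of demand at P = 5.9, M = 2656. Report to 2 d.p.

0.31

At P = 5.9, M = 2656: Q = 920.720.
Holding P constant, ∂Q/∂M = 0.1086.
η_M = (∂Q/∂M)·(M/Q) = 0.1086 × (2656/920.720) = 0.31.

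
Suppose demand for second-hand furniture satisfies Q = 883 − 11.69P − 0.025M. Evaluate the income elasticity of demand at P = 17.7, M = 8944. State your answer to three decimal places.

-0.494

At P = 17.7, M = 8944: Q = 452.487.
Holding P constant, ∂Q/∂M = −0.025.
η_M = (∂Q/∂M)·(M/Q) = -0.025 × (8944/452.487) = -0.494.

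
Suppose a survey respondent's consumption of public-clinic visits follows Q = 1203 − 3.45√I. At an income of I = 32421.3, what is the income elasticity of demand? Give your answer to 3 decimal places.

At I = 32421.3: Q = 581.796.
dQ/dI = -3.45/(2√I) = -0.00958018 at this income.
η = (dQ/dI)·(I/Q) = -0.00958018 × (32421.3/581.796) = -0.534.

-0.534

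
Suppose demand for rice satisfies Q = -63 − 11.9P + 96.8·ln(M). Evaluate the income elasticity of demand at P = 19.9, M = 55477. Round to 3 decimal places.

0.128

At P = 19.9, M = 55477: Q = 757.606.
Holding P constant, ∂Q/∂M = 96.8/M = 0.00174487.
η_M = (∂Q/∂M)·(M/Q) = 0.00174487 × (55477/757.606) = 0.128.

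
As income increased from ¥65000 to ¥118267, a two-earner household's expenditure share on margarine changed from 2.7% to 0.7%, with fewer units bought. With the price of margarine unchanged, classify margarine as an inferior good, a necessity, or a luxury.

inferior good

Quantity demanded falls as income rises, so η < 0.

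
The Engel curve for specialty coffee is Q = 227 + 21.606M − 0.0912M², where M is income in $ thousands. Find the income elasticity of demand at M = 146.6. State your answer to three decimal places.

-0.525

At M = 146.6: Q = 1434.4093.
dQ/dM = 21.606 − 0.1824M = -5.13384.
η = (dQ/dM)·(M/Q) = -5.13384 × (146.6/1434.4093) = -0.525.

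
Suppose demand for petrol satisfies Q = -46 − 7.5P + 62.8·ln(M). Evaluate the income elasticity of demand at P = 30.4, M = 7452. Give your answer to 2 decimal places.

At P = 30.4, M = 7452: Q = 285.940.
Holding P constant, ∂Q/∂M = 62.8/M = 0.00842727.
η_M = (∂Q/∂M)·(M/Q) = 0.00842727 × (7452/285.940) = 0.22.

0.22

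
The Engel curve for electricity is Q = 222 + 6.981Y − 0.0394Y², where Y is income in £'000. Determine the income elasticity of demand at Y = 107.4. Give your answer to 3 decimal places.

-0.308

At Y = 107.4: Q = 517.2899.
dQ/dY = 6.981 − 0.0788Y = -1.48212.
η = (dQ/dY)·(Y/Q) = -1.48212 × (107.4/517.2899) = -0.308.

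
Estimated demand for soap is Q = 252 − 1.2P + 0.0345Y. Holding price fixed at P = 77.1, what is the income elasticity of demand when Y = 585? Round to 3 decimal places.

At P = 77.1, Y = 585: Q = 179.663.
Holding P constant, ∂Q/∂Y = 0.0345.
η_Y = (∂Q/∂Y)·(Y/Q) = 0.0345 × (585/179.663) = 0.112.

0.112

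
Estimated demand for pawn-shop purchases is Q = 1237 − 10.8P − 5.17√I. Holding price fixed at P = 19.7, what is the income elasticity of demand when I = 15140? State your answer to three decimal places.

At P = 19.7, I = 15140: Q = 388.099.
Holding P constant, ∂Q/∂I = -5.17/(2√I) = -0.0210086.
η_I = (∂Q/∂I)·(I/Q) = -0.0210086 × (15140/388.099) = -0.820.

-0.820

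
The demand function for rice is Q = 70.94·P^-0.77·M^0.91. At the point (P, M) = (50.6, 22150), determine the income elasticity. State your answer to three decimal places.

For a multiplicative demand Q = A·P^α·M^β, the income elasticity is β everywhere.
Here β = 0.91, so η = 0.910.

0.910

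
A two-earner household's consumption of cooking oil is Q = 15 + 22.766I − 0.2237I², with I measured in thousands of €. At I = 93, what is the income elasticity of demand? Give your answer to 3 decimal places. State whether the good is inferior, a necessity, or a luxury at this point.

-8.874 (inferior good)

At I = 93: Q = 197.4567.
dQ/dI = 22.766 − 0.4474I = -18.84220.
η = (dQ/dI)·(I/Q) = -18.84220 × (93/197.4567) = -8.874.
η < 0 ⇒ inferior good.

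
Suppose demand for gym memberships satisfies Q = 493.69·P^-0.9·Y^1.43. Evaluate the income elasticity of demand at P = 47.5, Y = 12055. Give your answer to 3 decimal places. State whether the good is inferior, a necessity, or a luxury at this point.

1.430 (luxury)

For a multiplicative demand Q = A·P^α·Y^β, the income elasticity is β everywhere.
Here β = 1.43, so η = 1.430.
Since η > 1, this is a luxury.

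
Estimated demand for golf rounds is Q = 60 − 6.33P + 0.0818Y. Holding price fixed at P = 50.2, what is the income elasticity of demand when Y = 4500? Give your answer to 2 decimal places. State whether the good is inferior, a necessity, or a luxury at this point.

3.34 (luxury)

At P = 50.2, Y = 4500: Q = 110.334.
Holding P constant, ∂Q/∂Y = 0.0818.
η_Y = (∂Q/∂Y)·(Y/Q) = 0.0818 × (4500/110.334) = 3.34.
Since η > 1, this is a luxury.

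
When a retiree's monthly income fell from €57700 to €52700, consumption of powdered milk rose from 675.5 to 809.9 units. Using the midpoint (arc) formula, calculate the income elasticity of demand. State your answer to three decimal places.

ΔQ = 809.9 − 675.5 = 134.4; midpoint Q̄ = (675.5 + 809.9)/2 = 742.7.
ΔI = 52700 − 57700 = -5000; midpoint Ī = (57700 + 52700)/2 = 55200.
η = (ΔQ/Q̄) ÷ (ΔI/Ī) = (134.4/742.7) ÷ (-5000/55200) = -1.998.

-1.998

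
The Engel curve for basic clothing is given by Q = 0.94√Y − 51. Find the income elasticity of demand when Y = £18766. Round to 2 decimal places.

0.83

At Y = 18766: Q = 77.770.
dQ/dY = 0.94/(2√Y) = 0.00343093 at this income.
η = (dQ/dY)·(Y/Q) = 0.00343093 × (18766/77.770) = 0.83.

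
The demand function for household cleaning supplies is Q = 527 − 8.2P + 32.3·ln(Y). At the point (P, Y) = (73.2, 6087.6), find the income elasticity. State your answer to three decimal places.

At P = 73.2, Y = 6087.6: Q = 208.222.
Holding P constant, ∂Q/∂Y = 32.3/Y = 0.00530587.
η_Y = (∂Q/∂Y)·(Y/Q) = 0.00530587 × (6087.6/208.222) = 0.155.

0.155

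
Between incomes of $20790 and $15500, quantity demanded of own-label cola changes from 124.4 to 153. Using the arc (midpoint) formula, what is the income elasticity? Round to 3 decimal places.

ΔQ = 153 − 124.4 = 28.6; midpoint Q̄ = (124.4 + 153)/2 = 138.7.
ΔI = 15500 − 20790 = -5290; midpoint Ī = (20790 + 15500)/2 = 18145.
η = (ΔQ/Q̄) ÷ (ΔI/Ī) = (28.6/138.7) ÷ (-5290/18145) = -0.707.

-0.707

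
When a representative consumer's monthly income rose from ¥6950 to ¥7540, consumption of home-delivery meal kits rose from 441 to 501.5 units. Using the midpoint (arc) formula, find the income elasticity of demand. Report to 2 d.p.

ΔQ = 501.5 − 441 = 60.5; midpoint Q̄ = (441 + 501.5)/2 = 471.25.
ΔI = 7540 − 6950 = 590; midpoint Ī = (6950 + 7540)/2 = 7245.
η = (ΔQ/Q̄) ÷ (ΔI/Ī) = (60.5/471.25) ÷ (590/7245) = 1.58.

1.58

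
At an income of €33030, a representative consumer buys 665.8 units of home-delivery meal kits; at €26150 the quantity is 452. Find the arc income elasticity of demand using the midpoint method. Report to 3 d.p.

1.645

ΔQ = 452 − 665.8 = -213.8; midpoint Q̄ = (665.8 + 452)/2 = 558.9.
ΔI = 26150 − 33030 = -6880; midpoint Ī = (33030 + 26150)/2 = 29590.
η = (ΔQ/Q̄) ÷ (ΔI/Ī) = (-213.8/558.9) ÷ (-6880/29590) = 1.645.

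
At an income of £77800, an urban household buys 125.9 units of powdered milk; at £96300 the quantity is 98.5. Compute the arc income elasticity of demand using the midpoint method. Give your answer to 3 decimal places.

ΔQ = 98.5 − 125.9 = -27.4; midpoint Q̄ = (125.9 + 98.5)/2 = 112.2.
ΔI = 96300 − 77800 = 18500; midpoint Ī = (77800 + 96300)/2 = 87050.
η = (ΔQ/Q̄) ÷ (ΔI/Ī) = (-27.4/112.2) ÷ (18500/87050) = -1.149.

-1.149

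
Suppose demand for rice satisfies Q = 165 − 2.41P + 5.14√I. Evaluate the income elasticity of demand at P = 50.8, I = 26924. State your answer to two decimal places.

0.48

At P = 50.8, I = 26924: Q = 885.971.
Holding P constant, ∂Q/∂I = 5.14/(2√I) = 0.0156626.
η_I = (∂Q/∂I)·(I/Q) = 0.0156626 × (26924/885.971) = 0.48.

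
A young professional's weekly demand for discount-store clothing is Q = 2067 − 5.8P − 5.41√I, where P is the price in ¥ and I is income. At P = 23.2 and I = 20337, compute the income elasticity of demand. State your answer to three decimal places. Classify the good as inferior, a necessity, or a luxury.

At P = 23.2, I = 20337: Q = 1160.932.
Holding P constant, ∂Q/∂I = -5.41/(2√I) = -0.0189681.
η_I = (∂Q/∂I)·(I/Q) = -0.0189681 × (20337/1160.932) = -0.332.
Since η < 0, this is an inferior good.

-0.332 (inferior good)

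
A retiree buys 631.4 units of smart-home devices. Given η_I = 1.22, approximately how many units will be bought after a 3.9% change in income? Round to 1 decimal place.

%ΔQ ≈ η × %ΔI = 1.22 × 3.9% = 4.758%.
New Q ≈ 631.4 × (1 + 0.04758) = 661.4.

661.4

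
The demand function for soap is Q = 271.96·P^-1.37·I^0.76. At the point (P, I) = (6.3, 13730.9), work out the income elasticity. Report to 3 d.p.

For a multiplicative demand Q = A·P^α·I^β, the income elasticity is β everywhere.
Here β = 0.76, so η = 0.760.

0.760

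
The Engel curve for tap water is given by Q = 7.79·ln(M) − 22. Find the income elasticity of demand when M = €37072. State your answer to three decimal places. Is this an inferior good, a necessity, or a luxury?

0.130 (necessity)

At M = 37072: Q = 59.956.
dQ/dM = 7.79/M = 0.000210132 at this income.
η = (dQ/dM)·(M/Q) = 0.000210132 × (37072/59.956) = 0.130.
Since 0 < η < 1, the good is a necessity.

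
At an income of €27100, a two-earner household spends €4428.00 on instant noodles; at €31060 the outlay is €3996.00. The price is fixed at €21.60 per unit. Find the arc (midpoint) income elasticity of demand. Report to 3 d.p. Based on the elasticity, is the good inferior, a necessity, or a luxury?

With a constant price, Q₁ = 4428.00/21.60 = 205.000 and Q₂ = 3996.00/21.60 = 185.000 (equivalently, work directly with expenditure since P cancels).
Midpoint %ΔQ = (3996.00 − 4428.00)/4212.00 = -0.10256; midpoint %ΔI = (31060 − 27100)/29080 = 0.13618.
η = -0.10256 / 0.13618 = -0.753.
η < 0 ⇒ inferior good.

-0.753 (inferior good)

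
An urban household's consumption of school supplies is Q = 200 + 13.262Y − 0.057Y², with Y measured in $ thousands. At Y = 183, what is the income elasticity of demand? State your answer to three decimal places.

At Y = 183: Q = 718.0730.
dQ/dY = 13.262 − 0.114Y = -7.60000.
η = (dQ/dY)·(Y/Q) = -7.60000 × (183/718.0730) = -1.937.

-1.937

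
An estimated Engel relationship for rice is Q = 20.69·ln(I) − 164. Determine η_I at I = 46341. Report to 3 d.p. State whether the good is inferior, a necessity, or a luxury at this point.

At I = 46341: Q = 58.289.
dQ/dI = 20.69/I = 0.000446473 at this income.
η = (dQ/dI)·(I/Q) = 0.000446473 × (46341/58.289) = 0.355.
Since 0 < η < 1, the good is a necessity.

0.355 (necessity)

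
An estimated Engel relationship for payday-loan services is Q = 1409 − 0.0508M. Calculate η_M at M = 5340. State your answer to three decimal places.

-0.238

At M = 5340: Q = 1137.728.
dQ/dM = −0.0508.
η = (dQ/dM)·(M/Q) = -0.0508 × (5340/1137.728) = -0.238.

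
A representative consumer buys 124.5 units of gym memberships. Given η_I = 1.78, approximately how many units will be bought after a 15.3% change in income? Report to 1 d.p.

%ΔQ ≈ η × %ΔI = 1.78 × 15.3% = 27.234%.
New Q ≈ 124.5 × (1 + 0.27234) = 158.4.

158.4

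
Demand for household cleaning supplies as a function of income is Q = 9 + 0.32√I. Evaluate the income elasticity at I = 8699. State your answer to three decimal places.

At I = 8699: Q = 38.846.
dQ/dI = 0.32/(2√I) = 0.00171548 at this income.
η = (dQ/dI)·(I/Q) = 0.00171548 × (8699/38.846) = 0.384.

0.384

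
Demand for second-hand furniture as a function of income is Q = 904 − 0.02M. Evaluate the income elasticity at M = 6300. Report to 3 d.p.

At M = 6300: Q = 778.000.
dQ/dM = −0.02.
η = (dQ/dM)·(M/Q) = -0.02 × (6300/778.000) = -0.162.

-0.162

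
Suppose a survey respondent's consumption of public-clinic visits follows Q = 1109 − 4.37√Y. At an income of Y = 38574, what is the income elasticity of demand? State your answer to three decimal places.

-1.712

At Y = 38574: Q = 250.720.
dQ/dY = -4.37/(2√Y) = -0.0111251 at this income.
η = (dQ/dY)·(Y/Q) = -0.0111251 × (38574/250.720) = -1.712.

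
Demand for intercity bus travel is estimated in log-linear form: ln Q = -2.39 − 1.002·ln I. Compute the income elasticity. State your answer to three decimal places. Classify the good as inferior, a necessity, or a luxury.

-1.002 (inferior good)

In a log-linear demand, the coefficient on ln I is the income elasticity.
So η = -1.002.
η < 0 ⇒ inferior good.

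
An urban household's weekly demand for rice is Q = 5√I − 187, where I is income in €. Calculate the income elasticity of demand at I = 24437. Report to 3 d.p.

At I = 24437: Q = 594.617.
dQ/dI = 5/(2√I) = 0.0159925 at this income.
η = (dQ/dI)·(I/Q) = 0.0159925 × (24437/594.617) = 0.657.

0.657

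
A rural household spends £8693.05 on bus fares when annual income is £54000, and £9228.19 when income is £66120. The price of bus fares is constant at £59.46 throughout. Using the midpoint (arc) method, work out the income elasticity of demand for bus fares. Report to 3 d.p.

0.296

With a constant price, Q₁ = 8693.05/59.46 = 146.200 and Q₂ = 9228.19/59.46 = 155.200 (equivalently, work directly with expenditure since P cancels).
Midpoint %ΔQ = (9228.19 − 8693.05)/8960.62 = 0.05972; midpoint %ΔI = (66120 − 54000)/60060 = 0.20180.
η = 0.05972 / 0.20180 = 0.296.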